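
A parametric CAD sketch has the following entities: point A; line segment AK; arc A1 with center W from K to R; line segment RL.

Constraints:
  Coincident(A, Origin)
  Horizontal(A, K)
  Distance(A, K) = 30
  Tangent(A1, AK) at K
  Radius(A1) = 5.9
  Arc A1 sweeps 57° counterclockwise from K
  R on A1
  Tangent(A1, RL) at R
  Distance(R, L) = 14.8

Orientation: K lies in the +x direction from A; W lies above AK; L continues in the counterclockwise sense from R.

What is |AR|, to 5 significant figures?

35.051

A1 meets AK tangentially, so WK is at right angles to AK, so W = K + (0, 5.9) = (30.000, 5.9000). On A1, K sits at bearing -90° from W; a 57° counterclockwise sweep puts R at bearing -33°, so R = W + 5.9·(cos -33°, sin -33°) = (34.948, 2.6866). Then |AR| = |R − A| = 35.051.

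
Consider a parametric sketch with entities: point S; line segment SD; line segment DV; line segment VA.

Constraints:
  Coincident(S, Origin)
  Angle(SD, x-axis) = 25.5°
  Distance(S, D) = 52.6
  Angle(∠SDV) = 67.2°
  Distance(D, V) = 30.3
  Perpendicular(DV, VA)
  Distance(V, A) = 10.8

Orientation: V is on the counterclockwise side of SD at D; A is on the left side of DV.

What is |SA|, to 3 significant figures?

39.0

S is at the origin; SD runs at 25.5° with length 52.6, so D = 52.6·(cos 25.5°, sin 25.5°) = (47.5, 22.6). ∠SDV = 67.2°, so DV runs at 25.5° + (180° − 67.2°) = 138° from the x-axis; with |DV| = 30.3, V = D + 30.3·(cos 138°, sin 138°) = (24.9, 42.8). DV is perpendicular to VA; with |VA| = 10.8 on the left of DV, A = V + 10.8·(-0.665, -0.747) = (17.7, 34.7). Then |SA| = |A − S| = 39.0.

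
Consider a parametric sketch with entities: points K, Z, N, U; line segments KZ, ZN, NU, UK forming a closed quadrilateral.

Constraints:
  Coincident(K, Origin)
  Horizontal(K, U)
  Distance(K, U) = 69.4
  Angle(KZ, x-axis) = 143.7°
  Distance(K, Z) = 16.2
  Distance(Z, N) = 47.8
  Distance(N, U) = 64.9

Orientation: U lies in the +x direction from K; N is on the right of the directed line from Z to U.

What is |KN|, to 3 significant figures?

33.3

K is at the origin; K and U share the same y with |KU| = 69.4 and U in +x, so U = (69.4, 0). KZ runs at 143.7° with |KZ| = 16.2, so Z = (-13.1, 9.59). N is determined by |ZN| = 47.8 and |NU| = 64.9 together: it lies at the intersection of circle(Z, 47.8) and circle(U, 64.9). With |ZU| = 83.0, the foot of the radical line on ZU is 29.9 from Z and the perpendicular offset is √(47.8² − 29.9²) = 37.3. Taking the right-of-ZU solution: N = (12.3, -30.9).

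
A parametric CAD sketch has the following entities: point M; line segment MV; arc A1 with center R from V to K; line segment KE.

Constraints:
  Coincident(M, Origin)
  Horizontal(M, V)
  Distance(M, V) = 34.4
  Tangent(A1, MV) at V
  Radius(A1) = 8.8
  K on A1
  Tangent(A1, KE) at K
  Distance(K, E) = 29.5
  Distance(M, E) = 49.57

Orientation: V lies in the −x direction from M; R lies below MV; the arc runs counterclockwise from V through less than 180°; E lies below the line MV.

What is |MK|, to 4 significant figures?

44.20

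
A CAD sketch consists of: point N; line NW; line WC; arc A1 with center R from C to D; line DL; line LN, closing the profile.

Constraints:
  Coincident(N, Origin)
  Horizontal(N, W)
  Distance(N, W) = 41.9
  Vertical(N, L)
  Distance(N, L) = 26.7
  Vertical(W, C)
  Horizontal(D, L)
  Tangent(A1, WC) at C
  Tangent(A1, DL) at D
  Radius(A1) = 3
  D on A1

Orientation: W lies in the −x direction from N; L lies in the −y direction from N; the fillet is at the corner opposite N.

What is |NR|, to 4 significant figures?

45.55

N is at the origin; N and W share the same y with |NW| = 41.9 and W on the −x side, so W = (-41.90, 0.000). N and L share the same x with |NL| = 26.7 and L on the −y side, so L = (0.000, -26.70). The virtual corner opposite N is at (-41.90, -26.70). Tangency of A1 to WC means the radius RC is perpendicular to WC and since A1 is tangent to DL there, RD ⟂ DL, with radius 3.0, so the center R sits 3.0 in from both sides at R = (-38.90, -23.70). Then |NR| = |R − N| = 45.55.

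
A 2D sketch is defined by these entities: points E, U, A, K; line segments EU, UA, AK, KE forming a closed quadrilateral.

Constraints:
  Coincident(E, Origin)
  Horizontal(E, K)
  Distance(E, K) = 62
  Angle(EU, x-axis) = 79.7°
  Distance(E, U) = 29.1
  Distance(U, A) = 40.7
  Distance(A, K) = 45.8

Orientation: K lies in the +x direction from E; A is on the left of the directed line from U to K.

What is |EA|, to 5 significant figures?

60.556

E is at the origin; E and K share the same y with |EK| = 62.0 and K in +x, so K = (62.0, 0). EU runs at 79.7° with |EU| = 29.1, so U = (5.2031, 28.631). A is determined by |UA| = 40.7 and |AK| = 45.8 together: it lies at the intersection of circle(U, 40.7) and circle(K, 45.8). With |UK| = 63.605, the foot of the radical line on UK is 28.335 from U and the perpendicular offset is √(40.7² − 28.335²) = 29.217. Taking the left-of-UK solution: A = (43.657, 41.966).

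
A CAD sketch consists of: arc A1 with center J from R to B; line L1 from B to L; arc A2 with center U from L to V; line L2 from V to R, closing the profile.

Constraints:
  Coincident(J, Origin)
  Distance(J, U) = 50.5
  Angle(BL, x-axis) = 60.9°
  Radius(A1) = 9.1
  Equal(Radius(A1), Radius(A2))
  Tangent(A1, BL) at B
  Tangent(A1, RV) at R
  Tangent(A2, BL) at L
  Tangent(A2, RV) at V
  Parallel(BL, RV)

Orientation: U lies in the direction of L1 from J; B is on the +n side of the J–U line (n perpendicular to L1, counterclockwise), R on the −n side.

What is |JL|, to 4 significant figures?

51.31

The slot axis is L1's direction at 60.9°, so u = (cos 60.9°, sin 60.9°) = (0.4863, 0.8738) and n = (−sin 60.9°, cos 60.9°) = (-0.8738, 0.4863). J is at the origin and U lies 50.5 along u from J, so U = 50.5·u = (24.56, 44.13). Tangency of A1 to both parallel lines with radius 9.1 puts B and R at J ± 9.1·n: B = (-7.951, 4.426), R = (7.951, -4.426). Equal radii place L and V the same way about U: L = U + 9.1·n = (16.61, 48.55), V = U − 9.1·n = (32.51, 39.70). Then |JL| = |L − J| = 51.31.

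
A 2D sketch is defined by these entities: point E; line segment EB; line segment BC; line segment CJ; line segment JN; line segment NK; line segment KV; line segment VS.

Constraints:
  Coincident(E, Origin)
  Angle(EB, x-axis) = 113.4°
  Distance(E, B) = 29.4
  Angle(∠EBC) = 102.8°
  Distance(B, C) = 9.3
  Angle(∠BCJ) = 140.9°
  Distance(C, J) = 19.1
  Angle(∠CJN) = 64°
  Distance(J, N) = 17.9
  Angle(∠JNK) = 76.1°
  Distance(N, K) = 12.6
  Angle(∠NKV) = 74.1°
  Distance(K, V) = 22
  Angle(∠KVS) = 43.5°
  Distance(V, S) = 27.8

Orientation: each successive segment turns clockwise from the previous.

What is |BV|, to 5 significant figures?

28.871

E is at the origin; EB runs at 113.4° with length 29.4, so B = (-11.676, 26.982). ∠EBC = 102.8° gives BC at 36.200° from the x-axis; with |BC| = 9.3, C = (-4.1714, 32.475). ∠BCJ = 140.9° gives CJ at -2.9000° from the x-axis; with |CJ| = 19.1, J = (14.904, 31.508). ∠CJN = 64.0° gives JN at -118.90° from the x-axis; with |JN| = 17.9, N = (6.2534, 15.837). ∠JNK = 76.1° gives NK at 137.20° from the x-axis; with |NK| = 12.6, K = (-2.9916, 24.398). ∠NKV = 74.1° gives KV at 31.300° from the x-axis; with |KV| = 22.0, V = (15.806, 35.828). Then |BV| = |V − B| = 28.871.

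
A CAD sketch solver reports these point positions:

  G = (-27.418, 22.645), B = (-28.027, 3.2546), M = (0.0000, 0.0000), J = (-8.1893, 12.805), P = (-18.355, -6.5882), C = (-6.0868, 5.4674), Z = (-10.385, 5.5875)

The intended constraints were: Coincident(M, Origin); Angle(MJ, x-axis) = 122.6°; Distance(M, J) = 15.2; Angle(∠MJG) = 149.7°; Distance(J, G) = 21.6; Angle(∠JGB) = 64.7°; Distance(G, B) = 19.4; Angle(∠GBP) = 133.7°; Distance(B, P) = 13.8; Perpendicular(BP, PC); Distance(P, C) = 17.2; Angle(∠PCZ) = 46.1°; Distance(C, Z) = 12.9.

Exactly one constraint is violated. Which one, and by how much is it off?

Distance(C, Z) = 12.9 — off by 8.60.

M = (0.00, 0.00) ✓; MJ at 122.6° ✓; |MJ| = 15.20 ✓; ∠MJG = 149.7° ✓; |JG| = 21.60 ✓; ∠JGB = 64.70° ✓; |GB| = 19.40 ✓; ∠GBP = 133.7° ✓; |BP| = 13.80 ✓; ∠(BP, PC) = 90.00° ✓; |PC| = 17.20 ✓; ∠PCZ = 46.10° ✓; |CZ| = 4.300 ✗.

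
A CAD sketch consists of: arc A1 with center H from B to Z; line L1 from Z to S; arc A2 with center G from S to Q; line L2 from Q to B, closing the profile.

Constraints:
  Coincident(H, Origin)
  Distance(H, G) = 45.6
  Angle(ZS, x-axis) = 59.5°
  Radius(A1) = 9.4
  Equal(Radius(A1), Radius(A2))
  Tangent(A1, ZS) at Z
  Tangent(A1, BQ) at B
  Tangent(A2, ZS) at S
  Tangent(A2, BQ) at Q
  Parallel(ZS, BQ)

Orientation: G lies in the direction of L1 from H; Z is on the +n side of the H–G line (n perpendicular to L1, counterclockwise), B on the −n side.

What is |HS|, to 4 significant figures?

46.56

The slot axis is L1's direction at 59.5°, so u = (cos 59.5°, sin 59.5°) = (0.5075, 0.8616) and n = (−sin 59.5°, cos 59.5°) = (-0.8616, 0.5075). H is at the origin and G lies 45.6 along u from H, so G = 45.6·u = (23.14, 39.29). Tangency of A1 to both parallel lines with radius 9.4 puts Z and B at H ± 9.4·n: Z = (-8.099, 4.771), B = (8.099, -4.771). Equal radii place S and Q the same way about G: S = G + 9.4·n = (15.04, 44.06), Q = G − 9.4·n = (31.24, 34.52). Then |HS| = |S − H| = 46.56.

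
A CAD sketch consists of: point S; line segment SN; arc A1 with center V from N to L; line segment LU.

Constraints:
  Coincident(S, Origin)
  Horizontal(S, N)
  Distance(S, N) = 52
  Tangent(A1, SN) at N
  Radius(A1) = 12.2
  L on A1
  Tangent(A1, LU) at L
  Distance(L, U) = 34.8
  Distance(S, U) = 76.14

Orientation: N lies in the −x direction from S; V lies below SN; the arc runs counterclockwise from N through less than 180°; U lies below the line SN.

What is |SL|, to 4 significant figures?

65.58

Checks: |VL| = 12.20 ✓; ∠(VL, LU) = 90.00° ✓; |LU| = 34.80 ✓; |SU| = 76.14 ✓.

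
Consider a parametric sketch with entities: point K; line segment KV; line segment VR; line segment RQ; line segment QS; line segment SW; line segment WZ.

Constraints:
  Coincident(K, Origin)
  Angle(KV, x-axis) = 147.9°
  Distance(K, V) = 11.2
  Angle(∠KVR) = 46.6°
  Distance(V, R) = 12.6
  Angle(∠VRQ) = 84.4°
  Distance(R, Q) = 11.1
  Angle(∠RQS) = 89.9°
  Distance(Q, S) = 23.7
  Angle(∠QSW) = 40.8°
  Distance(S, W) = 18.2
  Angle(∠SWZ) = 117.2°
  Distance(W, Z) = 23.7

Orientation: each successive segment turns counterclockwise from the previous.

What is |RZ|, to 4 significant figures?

14.53

K is at the origin; KV runs at 147.9° with length 11.2, so V = (-9.488, 5.952). ∠KVR = 46.6° gives VR at -78.70° from the x-axis; with |VR| = 12.6, R = (-7.019, -6.404). ∠VRQ = 84.4° gives RQ at 16.90° from the x-axis; with |RQ| = 11.1, Q = (3.602, -3.177). ∠RQS = 89.9° gives QS at 107.0° from the x-axis; with |QS| = 23.7, S = (-3.327, 19.49). ∠QSW = 40.8° gives SW at -113.8° from the x-axis; with |SW| = 18.2, W = (-10.67, 2.835). ∠SWZ = 117.2° gives WZ at -51.00° from the x-axis; with |WZ| = 23.7, Z = (4.243, -15.58). Then |RZ| = |Z − R| = 14.53.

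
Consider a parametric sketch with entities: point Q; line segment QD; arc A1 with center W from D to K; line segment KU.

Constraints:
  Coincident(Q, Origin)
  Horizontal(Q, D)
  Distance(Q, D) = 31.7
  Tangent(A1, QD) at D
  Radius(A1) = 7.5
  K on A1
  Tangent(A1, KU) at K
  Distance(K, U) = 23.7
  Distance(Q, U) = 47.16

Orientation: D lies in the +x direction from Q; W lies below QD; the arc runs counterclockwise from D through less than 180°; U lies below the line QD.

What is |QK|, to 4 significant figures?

26.99

Checks: |WK| = 7.500 ✓; ∠(WK, KU) = 90.00° ✓; |KU| = 23.70 ✓; |QU| = 47.16 ✓.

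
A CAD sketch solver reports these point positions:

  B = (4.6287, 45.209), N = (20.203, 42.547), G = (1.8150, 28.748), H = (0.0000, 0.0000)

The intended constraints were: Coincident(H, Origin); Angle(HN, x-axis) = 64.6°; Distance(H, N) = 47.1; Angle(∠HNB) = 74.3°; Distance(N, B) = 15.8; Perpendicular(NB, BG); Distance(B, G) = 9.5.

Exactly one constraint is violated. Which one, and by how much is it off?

Distance(B, G) = 9.5 — off by 7.20.

H = (0.00, 0.00) ✓; HN at 64.60° ✓; |HN| = 47.10 ✓; ∠HNB = 74.30° ✓; |NB| = 15.80 ✓; ∠(NB, BG) = 90.00° ✓; |BG| = 16.70 ✗.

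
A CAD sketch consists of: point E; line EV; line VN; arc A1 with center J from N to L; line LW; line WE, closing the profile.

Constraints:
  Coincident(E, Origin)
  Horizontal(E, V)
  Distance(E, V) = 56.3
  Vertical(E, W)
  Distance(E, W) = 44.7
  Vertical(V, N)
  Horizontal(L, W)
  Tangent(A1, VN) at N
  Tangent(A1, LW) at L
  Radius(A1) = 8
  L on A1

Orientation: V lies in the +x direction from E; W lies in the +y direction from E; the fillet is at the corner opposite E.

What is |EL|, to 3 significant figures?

65.8

E is at the origin; EV is horizontal with |EV| = 56.3 and V on the +x side, so V = (56.3, 0.00). E and W share the same x with |EW| = 44.7 and W on the +y side, so W = (0.00, 44.7). The virtual corner opposite E is at (56.3, 44.7). A1 meets VN tangentially, so JN is at right angles to VN and the tangent condition forces JL to be normal to LW, with radius 8.0, so the center J sits 8.0 in from both sides at J = (48.3, 36.7). That places the tangent points at N = (56.3, 36.7) on VN and L = (48.3, 44.7) on LW. Then |EL| = |L − E| = 65.8.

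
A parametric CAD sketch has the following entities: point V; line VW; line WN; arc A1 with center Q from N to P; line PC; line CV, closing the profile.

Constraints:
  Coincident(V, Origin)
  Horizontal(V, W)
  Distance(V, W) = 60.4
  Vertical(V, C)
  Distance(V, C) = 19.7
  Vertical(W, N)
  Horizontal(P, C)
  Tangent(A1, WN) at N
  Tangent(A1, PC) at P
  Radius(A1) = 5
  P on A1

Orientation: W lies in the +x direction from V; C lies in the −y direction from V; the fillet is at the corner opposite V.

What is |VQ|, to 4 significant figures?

57.32

V is at the origin; V and W share the same y with |VW| = 60.4 and W on the +x side, so W = (60.40, 0.000). VC is vertical with |VC| = 19.7 and C on the −y side, so C = (0.000, -19.70). The virtual corner opposite V is at (60.40, -19.70). Tangency of A1 to WN means the radius QN is perpendicular to WN and tangency of A1 to PC means the radius QP is perpendicular to PC, with radius 5.0, so the center Q sits 5.0 in from both sides at Q = (55.40, -14.70). Then |VQ| = |Q − V| = 57.32.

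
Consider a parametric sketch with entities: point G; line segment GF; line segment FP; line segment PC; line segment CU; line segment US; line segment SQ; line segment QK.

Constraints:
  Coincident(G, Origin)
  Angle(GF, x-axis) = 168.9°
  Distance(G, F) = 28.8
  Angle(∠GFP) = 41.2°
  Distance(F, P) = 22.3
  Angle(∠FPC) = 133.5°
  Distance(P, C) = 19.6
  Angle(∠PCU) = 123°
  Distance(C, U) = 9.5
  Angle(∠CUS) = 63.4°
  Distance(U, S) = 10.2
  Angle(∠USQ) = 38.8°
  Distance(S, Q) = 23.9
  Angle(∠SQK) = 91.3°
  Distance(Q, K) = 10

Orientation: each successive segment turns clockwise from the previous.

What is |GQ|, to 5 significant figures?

28.039

∠CUS = 63.4° gives US at 170.00° from the x-axis; with |US| = 10.2, S = (2.5032, 3.8616). ∠USQ = 38.8° gives SQ at 28.800° from the x-axis; with |SQ| = 23.9, Q = (23.447, 15.375). Then |GQ| = |Q − G| = 28.039.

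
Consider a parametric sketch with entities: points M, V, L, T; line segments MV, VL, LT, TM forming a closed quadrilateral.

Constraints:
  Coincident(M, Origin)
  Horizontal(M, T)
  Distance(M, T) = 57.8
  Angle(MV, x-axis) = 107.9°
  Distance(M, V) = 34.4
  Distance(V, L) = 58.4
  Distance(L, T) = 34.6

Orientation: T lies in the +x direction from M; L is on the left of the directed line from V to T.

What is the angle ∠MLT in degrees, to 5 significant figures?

72.043°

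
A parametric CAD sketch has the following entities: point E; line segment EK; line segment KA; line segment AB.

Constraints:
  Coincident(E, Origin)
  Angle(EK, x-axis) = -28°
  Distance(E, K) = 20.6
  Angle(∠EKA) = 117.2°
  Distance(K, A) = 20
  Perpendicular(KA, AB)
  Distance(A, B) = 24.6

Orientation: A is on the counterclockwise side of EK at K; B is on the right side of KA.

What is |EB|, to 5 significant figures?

52.035

∠EKA = 117.2°, so KA runs at -28.0° + (180° − 117.2°) = 34.800° from the x-axis; with |KA| = 20.0, A = K + 20.0·(cos 34.800°, sin 34.800°) = (34.612, 1.7432). The perpendicularity gives AB at right angles to KA; with |AB| = 24.6 on the right of KA, B = A + 24.6·(0.57071, -0.82115) = (48.651, -18.457). Then |EB| = |B − E| = 52.035.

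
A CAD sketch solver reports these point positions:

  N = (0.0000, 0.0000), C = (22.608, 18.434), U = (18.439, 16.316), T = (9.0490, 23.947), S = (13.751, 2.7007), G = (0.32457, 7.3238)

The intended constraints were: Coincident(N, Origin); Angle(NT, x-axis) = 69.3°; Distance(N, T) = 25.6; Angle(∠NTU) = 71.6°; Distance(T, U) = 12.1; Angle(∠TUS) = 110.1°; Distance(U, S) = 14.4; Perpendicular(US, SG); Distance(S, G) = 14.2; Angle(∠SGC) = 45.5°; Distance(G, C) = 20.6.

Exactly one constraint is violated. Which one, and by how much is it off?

Distance(G, C) = 20.6 — off by 4.30.

N = (0.00, 0.00) ✓; NT at 69.30° ✓; |NT| = 25.60 ✓; ∠NTU = 71.60° ✓; |TU| = 12.10 ✓; ∠TUS = 110.1° ✓; |US| = 14.40 ✓; ∠(US, SG) = 90.00° ✓; |SG| = 14.20 ✓; ∠SGC = 45.50° ✓; |GC| = 24.90 ✗.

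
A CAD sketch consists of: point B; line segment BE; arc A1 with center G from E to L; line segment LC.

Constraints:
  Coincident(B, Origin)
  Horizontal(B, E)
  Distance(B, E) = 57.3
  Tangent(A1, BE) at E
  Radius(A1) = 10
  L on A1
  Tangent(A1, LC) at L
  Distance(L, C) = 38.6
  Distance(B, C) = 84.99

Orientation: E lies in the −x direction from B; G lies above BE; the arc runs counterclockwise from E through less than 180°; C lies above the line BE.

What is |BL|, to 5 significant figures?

51.381

Checks: B = (0.00, 0.00) ✓; |GL| = 10.00 ✓; ∠(GL, LC) = 90.00° ✓; |LC| = 38.60 ✓; |BC| = 84.99 ✓.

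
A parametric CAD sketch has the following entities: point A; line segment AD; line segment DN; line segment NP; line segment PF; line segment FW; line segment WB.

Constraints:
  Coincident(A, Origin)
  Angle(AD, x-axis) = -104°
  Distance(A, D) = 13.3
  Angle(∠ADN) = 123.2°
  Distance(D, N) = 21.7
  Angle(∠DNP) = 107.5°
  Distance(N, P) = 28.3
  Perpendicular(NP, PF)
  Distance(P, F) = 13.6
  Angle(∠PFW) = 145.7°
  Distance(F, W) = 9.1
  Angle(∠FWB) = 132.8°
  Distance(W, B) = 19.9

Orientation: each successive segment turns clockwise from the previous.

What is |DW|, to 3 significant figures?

29.7

A is at the origin; AD runs at -104.0° with length 13.3, so D = (-3.22, -12.9). ∠ADN = 123.2° gives DN at -161° from the x-axis; with |DN| = 21.7, N = (-23.7, -20.0). ∠DNP = 107.5° gives NP at 127° from the x-axis; with |NP| = 28.3, P = (-40.6, 2.65). NP is perpendicular to PF, so PF runs at 36.7°; with |PF| = 13.6, F = (-29.7, 10.8). ∠PFW = 145.7° gives FW at 2.40° from the x-axis; with |FW| = 9.1, W = (-20.6, 11.2). Then |DW| = |W − D| = 29.7.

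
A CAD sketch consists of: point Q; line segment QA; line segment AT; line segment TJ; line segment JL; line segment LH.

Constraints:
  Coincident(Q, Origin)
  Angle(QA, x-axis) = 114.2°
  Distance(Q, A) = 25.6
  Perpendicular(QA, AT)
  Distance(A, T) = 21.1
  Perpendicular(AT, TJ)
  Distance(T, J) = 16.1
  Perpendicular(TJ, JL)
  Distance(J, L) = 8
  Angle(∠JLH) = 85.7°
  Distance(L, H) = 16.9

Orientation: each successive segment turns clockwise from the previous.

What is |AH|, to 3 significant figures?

14.4

Q is at the origin; QA runs at 114.2° with length 25.6, so A = (-10.5, 23.4). The perpendicularity gives AT at right angles to QA, so AT runs at 24.2°; with |AT| = 21.1, T = (8.75, 32.0). The perpendicularity gives TJ at right angles to AT, so TJ runs at -65.8°; with |TJ| = 16.1, J = (15.4, 17.3). The perpendicularity gives JL at right angles to TJ, so JL runs at -156°; with |JL| = 8.0, L = (8.05, 14.0). ∠JLH = 85.7° gives LH at 110° from the x-axis; with |LH| = 16.9, H = (2.30, 29.9). Then |AH| = |H − A| = 14.4.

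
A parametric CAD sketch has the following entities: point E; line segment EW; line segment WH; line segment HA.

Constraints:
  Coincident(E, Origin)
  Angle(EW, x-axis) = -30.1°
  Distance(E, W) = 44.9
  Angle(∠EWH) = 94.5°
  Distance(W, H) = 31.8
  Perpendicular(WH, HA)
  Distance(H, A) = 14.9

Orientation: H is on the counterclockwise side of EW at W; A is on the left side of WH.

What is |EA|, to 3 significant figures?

46.3

∠EWH = 94.5°, so WH runs at -30.1° + (180° − 94.5°) = 55.4° from the x-axis; with |WH| = 31.8, H = W + 31.8·(cos 55.4°, sin 55.4°) = (56.9, 3.66). The perpendicularity gives HA at right angles to WH; with |HA| = 14.9 on the left of WH, A = H + 14.9·(-0.823, 0.568) = (44.6, 12.1). Then |EA| = |A − E| = 46.3.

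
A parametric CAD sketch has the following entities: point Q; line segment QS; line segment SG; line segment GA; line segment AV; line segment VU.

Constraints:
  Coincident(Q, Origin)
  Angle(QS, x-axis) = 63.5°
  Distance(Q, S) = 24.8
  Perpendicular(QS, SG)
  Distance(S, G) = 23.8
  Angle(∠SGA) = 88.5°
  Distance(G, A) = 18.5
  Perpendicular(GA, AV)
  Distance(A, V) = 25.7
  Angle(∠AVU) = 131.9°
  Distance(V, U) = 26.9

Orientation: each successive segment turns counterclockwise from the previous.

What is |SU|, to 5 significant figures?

19.988

GA is perpendicular to AV, so AV runs at -25.000°; with |AV| = 25.7, V = (5.2399, 5.1859). ∠AVU = 131.9° gives VU at 23.100° from the x-axis; with |VU| = 26.9, U = (29.983, 15.740). Then |SU| = |U − S| = 19.988.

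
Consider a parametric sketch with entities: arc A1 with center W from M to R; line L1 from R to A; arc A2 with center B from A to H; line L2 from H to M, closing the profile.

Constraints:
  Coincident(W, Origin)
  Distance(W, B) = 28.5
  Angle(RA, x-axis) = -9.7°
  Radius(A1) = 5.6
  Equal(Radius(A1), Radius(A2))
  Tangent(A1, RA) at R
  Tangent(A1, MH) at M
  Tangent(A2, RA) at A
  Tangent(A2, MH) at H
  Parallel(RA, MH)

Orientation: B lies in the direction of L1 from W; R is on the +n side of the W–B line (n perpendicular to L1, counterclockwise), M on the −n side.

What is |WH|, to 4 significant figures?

29.04

Tangency of A1 to both parallel lines with radius 5.6 puts R and M at W ± 5.6·n: R = (0.9435, 5.520), M = (-0.9435, -5.520). Equal radii place A and H the same way about B: A = B + 5.6·n = (29.04, 0.7180), H = B − 5.6·n = (27.15, -10.32). Then |WH| = |H − W| = 29.04.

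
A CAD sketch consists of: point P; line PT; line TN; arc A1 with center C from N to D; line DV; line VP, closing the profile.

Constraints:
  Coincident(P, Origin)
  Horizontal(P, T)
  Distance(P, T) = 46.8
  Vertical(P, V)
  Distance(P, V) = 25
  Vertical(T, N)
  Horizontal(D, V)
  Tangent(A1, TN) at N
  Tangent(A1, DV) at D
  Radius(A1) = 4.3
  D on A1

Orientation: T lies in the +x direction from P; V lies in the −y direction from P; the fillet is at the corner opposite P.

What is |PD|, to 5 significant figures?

49.308

The virtual corner opposite P is at (46.800, -25.000). A1 meets TN tangentially, so CN is at right angles to TN and A1 meets DV tangentially, so CD is at right angles to DV, with radius 4.3, so the center C sits 4.3 in from both sides at C = (42.500, -20.700). That places the tangent points at N = (46.800, -20.700) on TN and D = (42.500, -25.000) on DV. Then |PD| = |D − P| = 49.308.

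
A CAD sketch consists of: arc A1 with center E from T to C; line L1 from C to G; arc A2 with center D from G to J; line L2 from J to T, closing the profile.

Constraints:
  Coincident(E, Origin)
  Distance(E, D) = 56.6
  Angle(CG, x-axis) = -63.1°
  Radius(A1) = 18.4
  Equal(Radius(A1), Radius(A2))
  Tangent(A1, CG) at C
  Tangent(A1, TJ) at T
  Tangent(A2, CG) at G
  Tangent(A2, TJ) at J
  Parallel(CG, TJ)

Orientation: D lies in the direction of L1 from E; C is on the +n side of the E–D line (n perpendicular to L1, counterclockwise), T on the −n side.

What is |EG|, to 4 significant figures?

59.52

The slot axis is L1's direction at -63.1°, so u = (cos -63.1°, sin -63.1°) = (0.4524, -0.8918) and n = (−sin -63.1°, cos -63.1°) = (0.8918, 0.4524). E is at the origin and D lies 56.6 along u from E, so D = 56.6·u = (25.61, -50.48). Tangency of A1 to both parallel lines with radius 18.4 puts C and T at E ± 18.4·n: C = (16.41, 8.325), T = (-16.41, -8.325). Equal radii place G and J the same way about D: G = D + 18.4·n = (42.02, -42.15), J = D − 18.4·n = (9.199, -58.80). Then |EG| = |G − E| = 59.52.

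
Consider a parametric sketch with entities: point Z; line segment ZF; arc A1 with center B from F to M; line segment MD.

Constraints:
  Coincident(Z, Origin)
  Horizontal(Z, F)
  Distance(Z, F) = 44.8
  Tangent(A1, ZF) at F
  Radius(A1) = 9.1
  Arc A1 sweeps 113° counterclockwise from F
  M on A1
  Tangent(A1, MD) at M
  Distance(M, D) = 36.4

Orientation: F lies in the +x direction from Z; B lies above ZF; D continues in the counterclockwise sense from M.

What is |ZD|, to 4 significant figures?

60.40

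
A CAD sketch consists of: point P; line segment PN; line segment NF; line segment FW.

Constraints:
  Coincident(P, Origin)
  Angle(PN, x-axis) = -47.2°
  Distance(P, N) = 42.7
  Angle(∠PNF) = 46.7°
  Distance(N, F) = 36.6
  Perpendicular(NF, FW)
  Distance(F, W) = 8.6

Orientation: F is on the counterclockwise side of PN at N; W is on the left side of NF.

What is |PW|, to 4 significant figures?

23.64

∠PNF = 46.7°, so NF runs at -47.2° + (180° − 46.7°) = 86.10° from the x-axis; with |NF| = 36.6, F = N + 36.6·(cos 86.10°, sin 86.10°) = (31.50, 5.185). The perpendicularity gives FW at right angles to NF; with |FW| = 8.6 on the left of NF, W = F + 8.6·(-0.9977, 0.06802) = (22.92, 5.770). Then |PW| = |W − P| = 23.64.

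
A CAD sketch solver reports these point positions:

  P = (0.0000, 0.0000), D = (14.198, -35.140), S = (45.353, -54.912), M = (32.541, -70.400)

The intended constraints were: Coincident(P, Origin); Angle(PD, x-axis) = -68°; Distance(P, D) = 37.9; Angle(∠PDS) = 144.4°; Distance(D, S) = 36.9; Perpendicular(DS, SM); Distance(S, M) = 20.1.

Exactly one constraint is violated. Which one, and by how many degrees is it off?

Perpendicular(DS, SM) — off by 7.20°.

P = (0.00, 0.00) ✓; PD at -68.00° ✓; |PD| = 37.90 ✓; ∠PDS = 144.4° ✓; |DS| = 36.90 ✓; ∠(DS, SM) = 97.20° ✗; |SM| = 20.10 ✓.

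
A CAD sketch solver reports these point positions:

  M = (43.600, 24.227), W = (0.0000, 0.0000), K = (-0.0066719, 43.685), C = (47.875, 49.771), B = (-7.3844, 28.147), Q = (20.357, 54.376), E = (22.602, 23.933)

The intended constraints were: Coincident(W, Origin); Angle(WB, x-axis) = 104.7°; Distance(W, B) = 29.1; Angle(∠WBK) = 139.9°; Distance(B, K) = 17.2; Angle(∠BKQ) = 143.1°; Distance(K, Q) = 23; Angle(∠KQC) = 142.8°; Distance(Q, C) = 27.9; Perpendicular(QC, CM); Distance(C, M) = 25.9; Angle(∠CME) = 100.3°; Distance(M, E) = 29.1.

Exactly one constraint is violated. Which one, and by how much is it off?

Distance(M, E) = 29.1 — off by 8.10.

W = (0.00, 0.00) ✓; WB at 104.7° ✓; |WB| = 29.10 ✓; ∠WBK = 139.9° ✓; |BK| = 17.20 ✓; ∠BKQ = 143.1° ✓; |KQ| = 23.00 ✓; ∠KQC = 142.8° ✓; |QC| = 27.90 ✓; ∠(QC, CM) = 90.00° ✓; |CM| = 25.90 ✓; ∠CME = 100.3° ✓; |ME| = 21.00 ✗.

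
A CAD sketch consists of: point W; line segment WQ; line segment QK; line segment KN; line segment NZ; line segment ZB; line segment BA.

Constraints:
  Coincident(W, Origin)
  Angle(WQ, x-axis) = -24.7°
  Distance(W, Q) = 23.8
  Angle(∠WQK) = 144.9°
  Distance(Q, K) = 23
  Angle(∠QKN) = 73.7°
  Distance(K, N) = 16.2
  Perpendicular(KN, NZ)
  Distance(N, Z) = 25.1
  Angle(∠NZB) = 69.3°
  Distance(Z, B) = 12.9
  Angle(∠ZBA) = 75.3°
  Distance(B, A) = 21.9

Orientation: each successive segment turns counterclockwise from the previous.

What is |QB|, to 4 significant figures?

2.784

W is at the origin; WQ runs at -24.7° with length 23.8, so Q = (21.62, -9.945). ∠WQK = 144.9° gives QK at 10.40° from the x-axis; with |QK| = 23.0, K = (44.24, -5.793). ∠QKN = 73.7° gives KN at 116.7° from the x-axis; with |KN| = 16.2, N = (36.97, 8.679). KN ⟂ NZ, so NZ runs at -153.3°; with |NZ| = 25.1, Z = (14.54, -2.599). ∠NZB = 69.3° gives ZB at -42.60° from the x-axis; with |ZB| = 12.9, B = (24.04, -11.33). Then |QB| = |B − Q| = 2.784.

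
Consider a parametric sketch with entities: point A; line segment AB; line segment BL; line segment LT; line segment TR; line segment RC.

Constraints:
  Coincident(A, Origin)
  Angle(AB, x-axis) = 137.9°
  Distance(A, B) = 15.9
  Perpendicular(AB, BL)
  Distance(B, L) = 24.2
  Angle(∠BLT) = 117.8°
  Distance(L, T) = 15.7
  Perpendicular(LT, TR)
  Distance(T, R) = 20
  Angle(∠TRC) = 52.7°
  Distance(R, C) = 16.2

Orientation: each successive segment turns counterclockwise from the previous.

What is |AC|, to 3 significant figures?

18.6

A is at the origin; AB runs at 137.9° with length 15.9, so B = (-11.8, 10.7). AB is perpendicular to BL, so BL runs at -132°; with |BL| = 24.2, L = (-28.0, -7.30). ∠BLT = 117.8° gives LT at -69.9° from the x-axis; with |LT| = 15.7, T = (-22.6, -22.0). LT is perpendicular to TR, so TR runs at 20.1°; with |TR| = 20.0, R = (-3.84, -15.2). ∠TRC = 52.7° gives RC at 147° from the x-axis; with |RC| = 16.2, C = (-17.5, -6.44). Then |AC| = |C − A| = 18.6.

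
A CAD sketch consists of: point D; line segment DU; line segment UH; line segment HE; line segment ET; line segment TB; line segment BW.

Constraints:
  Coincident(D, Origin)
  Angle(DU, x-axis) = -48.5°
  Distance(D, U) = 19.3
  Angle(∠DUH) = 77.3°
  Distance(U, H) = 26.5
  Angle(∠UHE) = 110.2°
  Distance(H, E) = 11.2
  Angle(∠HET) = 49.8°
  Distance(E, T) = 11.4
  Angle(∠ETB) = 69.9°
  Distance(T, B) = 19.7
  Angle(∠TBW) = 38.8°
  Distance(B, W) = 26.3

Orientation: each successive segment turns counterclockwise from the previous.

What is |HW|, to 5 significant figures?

18.592

D is at the origin; DU runs at -48.5° with length 19.3, so U = (12.789, -14.455). ∠DUH = 77.3° gives UH at 54.200° from the x-axis; with |UH| = 26.5, H = (28.290, 7.0383). ∠UHE = 110.2° gives HE at 124.00° from the x-axis; with |HE| = 11.2, E = (22.027, 16.324). ∠HET = 49.8° gives ET at -105.80° from the x-axis; with |ET| = 11.4, T = (18.923, 5.3543). ∠ETB = 69.9° gives TB at 4.3000° from the x-axis; with |TB| = 19.7, B = (38.568, 6.8314). ∠TBW = 38.8° gives BW at 145.50° from the x-axis; with |BW| = 26.3, W = (16.893, 21.728). Then |HW| = |W − H| = 18.592.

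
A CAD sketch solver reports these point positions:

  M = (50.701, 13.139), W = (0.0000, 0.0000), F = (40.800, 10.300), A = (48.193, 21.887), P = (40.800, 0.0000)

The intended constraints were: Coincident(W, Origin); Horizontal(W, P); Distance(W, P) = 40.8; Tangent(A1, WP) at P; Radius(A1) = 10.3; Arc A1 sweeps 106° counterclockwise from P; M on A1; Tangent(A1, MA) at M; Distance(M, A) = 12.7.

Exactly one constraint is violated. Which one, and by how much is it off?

Distance(M, A) = 12.7 — off by 3.60.

W = (0.00, 0.00) ✓; W.y = 0.00, P.y = 0.00 ✓; |WP| = 40.80 ✓; ∠(FP, PW) = 90.00° ✓; |FP| = 10.30 ✓; bearing(F→M) − bearing(F→P) = 106.0° ✓; |FM| = 10.30 ✓; ∠(FM, MA) = 90.00° ✓; |MA| = 9.100 ✗.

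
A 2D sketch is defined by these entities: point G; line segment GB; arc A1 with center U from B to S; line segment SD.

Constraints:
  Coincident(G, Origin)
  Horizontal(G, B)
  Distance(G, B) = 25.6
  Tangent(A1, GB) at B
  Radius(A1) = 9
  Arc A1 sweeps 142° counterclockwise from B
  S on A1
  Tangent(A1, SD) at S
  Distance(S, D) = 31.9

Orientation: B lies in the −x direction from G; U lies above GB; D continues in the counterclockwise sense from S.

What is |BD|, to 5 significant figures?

40.753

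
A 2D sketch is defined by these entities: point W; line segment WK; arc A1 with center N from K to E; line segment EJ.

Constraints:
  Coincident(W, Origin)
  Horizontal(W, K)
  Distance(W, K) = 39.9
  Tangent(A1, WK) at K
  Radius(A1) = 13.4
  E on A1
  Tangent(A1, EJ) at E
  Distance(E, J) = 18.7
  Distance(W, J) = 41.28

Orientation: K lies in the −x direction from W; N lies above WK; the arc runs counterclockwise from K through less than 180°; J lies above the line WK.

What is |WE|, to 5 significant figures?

29.604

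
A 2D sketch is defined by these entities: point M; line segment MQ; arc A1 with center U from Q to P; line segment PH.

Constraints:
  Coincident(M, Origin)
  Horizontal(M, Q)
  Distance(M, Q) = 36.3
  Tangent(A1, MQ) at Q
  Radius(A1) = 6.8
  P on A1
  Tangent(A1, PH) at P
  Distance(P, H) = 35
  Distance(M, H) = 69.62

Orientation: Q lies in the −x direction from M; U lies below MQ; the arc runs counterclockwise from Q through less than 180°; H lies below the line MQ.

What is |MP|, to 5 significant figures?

41.932

Checks: M.y = 0.00, Q.y = 0.00 ✓; |UP| = 6.800 ✓; ∠(UP, PH) = 90.00° ✓; |PH| = 35.00 ✓; |MH| = 69.62 ✓.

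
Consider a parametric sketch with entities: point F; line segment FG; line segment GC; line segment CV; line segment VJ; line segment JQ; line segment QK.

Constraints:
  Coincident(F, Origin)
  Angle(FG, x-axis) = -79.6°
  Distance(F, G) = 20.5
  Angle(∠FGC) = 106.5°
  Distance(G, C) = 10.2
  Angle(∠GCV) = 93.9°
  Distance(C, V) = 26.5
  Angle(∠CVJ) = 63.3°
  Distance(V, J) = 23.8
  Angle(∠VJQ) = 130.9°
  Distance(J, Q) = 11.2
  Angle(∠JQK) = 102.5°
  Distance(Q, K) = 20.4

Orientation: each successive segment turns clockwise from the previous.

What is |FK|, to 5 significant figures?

25.498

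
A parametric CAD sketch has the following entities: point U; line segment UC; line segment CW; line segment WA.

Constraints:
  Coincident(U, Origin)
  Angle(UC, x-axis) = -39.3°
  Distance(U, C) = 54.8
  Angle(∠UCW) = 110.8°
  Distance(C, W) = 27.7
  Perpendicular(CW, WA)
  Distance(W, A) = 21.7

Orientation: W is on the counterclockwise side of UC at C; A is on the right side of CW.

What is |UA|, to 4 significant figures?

86.85

U is at the origin; UC runs at -39.3° with length 54.8, so C = 54.8·(cos -39.3°, sin -39.3°) = (42.41, -34.71). ∠UCW = 110.8°, so CW runs at -39.3° + (180° − 110.8°) = 29.90° from the x-axis; with |CW| = 27.7, W = C + 27.7·(cos 29.90°, sin 29.90°) = (66.42, -20.90). CW ⟂ WA; with |WA| = 21.7 on the right of CW, A = W + 21.7·(0.4985, -0.8669) = (77.24, -39.71). Then |UA| = |A − U| = 86.85.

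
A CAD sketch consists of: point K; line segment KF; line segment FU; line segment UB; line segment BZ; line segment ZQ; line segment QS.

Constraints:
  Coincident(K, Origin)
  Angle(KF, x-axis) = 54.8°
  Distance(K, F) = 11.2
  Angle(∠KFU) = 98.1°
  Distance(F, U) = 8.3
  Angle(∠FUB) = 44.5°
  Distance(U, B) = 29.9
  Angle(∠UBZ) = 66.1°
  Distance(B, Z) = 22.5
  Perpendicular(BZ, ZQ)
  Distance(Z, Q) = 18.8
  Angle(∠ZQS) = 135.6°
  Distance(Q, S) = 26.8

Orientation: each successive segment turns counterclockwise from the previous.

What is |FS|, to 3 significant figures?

21.6

K is at the origin; KF runs at 54.8° with length 11.2, so F = (6.46, 9.15). ∠KFU = 98.1° gives FU at 137° from the x-axis; with |FU| = 8.3, U = (0.416, 14.8). ∠FUB = 44.5° gives UB at -87.8° from the x-axis; with |UB| = 29.9, B = (1.56, -15.0). ∠UBZ = 66.1° gives BZ at 26.1° from the x-axis; with |BZ| = 22.5, Z = (21.8, -5.14). BZ ⟂ ZQ, so ZQ runs at 116°; with |ZQ| = 18.8, Q = (13.5, 11.7). ∠ZQS = 135.6° gives QS at 160° from the x-axis; with |QS| = 26.8, S = (-11.8, 20.7). Then |FS| = |S − F| = 21.6.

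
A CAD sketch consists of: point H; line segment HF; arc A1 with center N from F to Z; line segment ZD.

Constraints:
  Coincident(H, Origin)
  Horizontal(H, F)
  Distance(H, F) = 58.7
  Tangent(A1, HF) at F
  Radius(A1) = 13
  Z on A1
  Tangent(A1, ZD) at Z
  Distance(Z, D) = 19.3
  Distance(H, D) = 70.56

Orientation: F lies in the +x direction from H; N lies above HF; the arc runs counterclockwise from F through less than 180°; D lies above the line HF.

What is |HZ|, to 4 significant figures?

72.66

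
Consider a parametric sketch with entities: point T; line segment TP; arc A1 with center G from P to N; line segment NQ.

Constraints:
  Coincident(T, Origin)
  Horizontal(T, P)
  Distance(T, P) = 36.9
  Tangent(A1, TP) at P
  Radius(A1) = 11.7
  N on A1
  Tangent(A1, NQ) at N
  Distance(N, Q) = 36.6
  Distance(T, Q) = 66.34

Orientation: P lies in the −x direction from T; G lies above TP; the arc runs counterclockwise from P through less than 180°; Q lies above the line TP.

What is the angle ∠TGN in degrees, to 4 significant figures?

46.37°

Checks: |GN| = 11.70 ✓; ∠(GN, NQ) = 90.00° ✓; |NQ| = 36.60 ✓; |TQ| = 66.34 ✓.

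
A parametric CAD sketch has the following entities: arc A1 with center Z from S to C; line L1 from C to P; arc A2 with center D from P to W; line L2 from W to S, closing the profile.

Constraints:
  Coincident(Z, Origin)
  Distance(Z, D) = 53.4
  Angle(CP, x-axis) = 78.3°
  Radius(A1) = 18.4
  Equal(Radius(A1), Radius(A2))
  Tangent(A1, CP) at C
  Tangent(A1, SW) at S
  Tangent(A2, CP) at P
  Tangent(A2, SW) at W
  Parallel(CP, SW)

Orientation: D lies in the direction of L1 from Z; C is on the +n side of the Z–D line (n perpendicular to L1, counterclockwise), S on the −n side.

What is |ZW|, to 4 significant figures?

56.48

Tangency of A1 to both parallel lines with radius 18.4 puts C and S at Z ± 18.4·n: C = (-18.02, 3.731), S = (18.02, -3.731). Equal radii place P and W the same way about D: P = D + 18.4·n = (-7.189, 56.02), W = D − 18.4·n = (28.85, 48.56). Then |ZW| = |W − Z| = 56.48.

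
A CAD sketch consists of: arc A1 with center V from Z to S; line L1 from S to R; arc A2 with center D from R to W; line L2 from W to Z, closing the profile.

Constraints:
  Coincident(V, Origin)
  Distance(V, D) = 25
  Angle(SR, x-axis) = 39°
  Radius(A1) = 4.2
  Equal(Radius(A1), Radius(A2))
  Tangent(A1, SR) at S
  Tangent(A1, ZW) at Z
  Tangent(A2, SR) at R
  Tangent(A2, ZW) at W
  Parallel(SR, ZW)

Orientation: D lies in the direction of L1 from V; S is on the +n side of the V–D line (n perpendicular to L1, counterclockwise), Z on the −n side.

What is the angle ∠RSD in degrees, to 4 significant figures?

9.537°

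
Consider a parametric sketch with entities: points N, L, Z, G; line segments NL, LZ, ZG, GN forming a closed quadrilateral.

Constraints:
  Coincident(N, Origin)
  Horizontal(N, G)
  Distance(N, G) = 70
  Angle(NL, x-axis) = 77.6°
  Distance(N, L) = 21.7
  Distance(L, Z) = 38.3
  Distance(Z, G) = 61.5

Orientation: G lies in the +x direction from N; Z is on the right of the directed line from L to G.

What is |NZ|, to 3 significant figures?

19.8

N is at the origin; N and G share the same y with |NG| = 70.0 and G in +x, so G = (70.0, 0). NL runs at 77.6° with |NL| = 21.7, so L = (4.66, 21.2). Z is determined by |LZ| = 38.3 and |ZG| = 61.5 together: it lies at the intersection of circle(L, 38.3) and circle(G, 61.5). With |LG| = 68.7, the foot of the radical line on LG is 17.5 from L and the perpendicular offset is √(38.3² − 17.5²) = 34.1. Taking the right-of-LG solution: Z = (10.8, -16.6).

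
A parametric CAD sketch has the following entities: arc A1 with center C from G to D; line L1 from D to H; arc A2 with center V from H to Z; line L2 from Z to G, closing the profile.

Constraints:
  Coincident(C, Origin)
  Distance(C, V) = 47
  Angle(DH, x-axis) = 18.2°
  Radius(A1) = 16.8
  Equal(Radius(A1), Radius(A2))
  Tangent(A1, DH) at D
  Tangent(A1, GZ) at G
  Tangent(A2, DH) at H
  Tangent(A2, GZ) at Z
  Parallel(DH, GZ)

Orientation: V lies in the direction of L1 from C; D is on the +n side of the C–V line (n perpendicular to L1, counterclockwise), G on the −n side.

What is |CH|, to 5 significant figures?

49.912

The slot axis is L1's direction at 18.2°, so u = (cos 18.2°, sin 18.2°) = (0.94997, 0.31233) and n = (−sin 18.2°, cos 18.2°) = (-0.31233, 0.94997). C is at the origin and V lies 47.0 along u from C, so V = 47.0·u = (44.649, 14.680). Tangency of A1 to both parallel lines with radius 16.8 puts D and G at C ± 16.8·n: D = (-5.2472, 15.960), G = (5.2472, -15.960). Equal radii place H and Z the same way about V: H = V + 16.8·n = (39.401, 30.639), Z = V − 16.8·n = (49.896, -1.2798). Then |CH| = |H − C| = 49.912.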